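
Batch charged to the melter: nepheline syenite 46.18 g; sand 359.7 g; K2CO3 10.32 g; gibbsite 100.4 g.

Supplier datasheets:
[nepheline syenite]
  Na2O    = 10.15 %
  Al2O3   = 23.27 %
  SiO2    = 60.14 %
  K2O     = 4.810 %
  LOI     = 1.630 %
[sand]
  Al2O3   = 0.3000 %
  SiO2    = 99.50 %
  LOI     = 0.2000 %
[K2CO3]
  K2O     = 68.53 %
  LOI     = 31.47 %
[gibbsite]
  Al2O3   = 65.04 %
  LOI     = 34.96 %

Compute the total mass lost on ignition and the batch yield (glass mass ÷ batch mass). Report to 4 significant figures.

LOI loss = 39.82 g; glass = 476.8 g; yield = 92.29%

Full precision is kept at every stage. Intermediates are displayed (rounded to 4 significant figures) at each printed step. Exactly one rounding goes into each reported figure. Derived quantities (the four compositions, yield, ignition loss, net glass mass, totals) are rebuilt in full float precision from the batch weights for 476.8 g of glass as they appear in either problem or answer.
Material-by-material LOI:
  nepheline syenite: 46.18 × 0.01630 = 0.7527 g
  sand: 359.7 × 0.002000 = 0.7194 g
  K2CO3: 10.32 × 0.3147 = 3.248 g
  gibbsite: 100.4 × 0.3496 = 35.10 g
Total LOI = 39.82 g
Glass = batch − LOI = 516.6 − 39.82 = 476.8 g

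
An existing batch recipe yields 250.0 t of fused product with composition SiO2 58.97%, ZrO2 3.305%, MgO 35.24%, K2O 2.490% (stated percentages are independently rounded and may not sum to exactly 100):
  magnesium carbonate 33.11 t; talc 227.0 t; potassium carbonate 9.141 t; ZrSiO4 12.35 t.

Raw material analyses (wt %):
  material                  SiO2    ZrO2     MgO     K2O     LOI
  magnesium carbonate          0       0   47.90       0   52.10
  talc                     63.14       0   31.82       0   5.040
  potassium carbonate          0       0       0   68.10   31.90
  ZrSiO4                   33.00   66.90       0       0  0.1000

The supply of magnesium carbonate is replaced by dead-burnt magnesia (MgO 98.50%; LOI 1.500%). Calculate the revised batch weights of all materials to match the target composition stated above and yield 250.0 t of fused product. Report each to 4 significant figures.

Revised batch per 250.0 t fused product:
  dead-burnt magnesia: 16.10 t
  talc: 227.0 t
  potassium carbonate: 9.141 t
  ZrSiO4: 12.35 t
Total batch = 264.6 t; LOI loss = 14.61 t

Each numeric step runs at full precision in all steps — working values appear rounded off to 4 significant figures across the worked steps. Exactly one rounding is applied to every reported value; all derived quantities (the four compositions, ignition loss, the totals, net glass mass, yield) are recomputed at full precision using the weight values at 250.0 t of glass as they appear in the problem or answer text.
The oxide mass targets at 250.0 t fused product:
  SiO2: 58.97% × 250.0 = 147.4 t
  ZrO2: 3.305% × 250.0 = 8.262 t
  MgO: 35.24% × 250.0 = 88.10 t
  K2O: 2.490% × 250.0 = 6.225 t
Oxide-by-oxide audit working from each reported weight, against the basis in use (every target is met by its sum up to rounding of the answer):
  SiO2: 227.0·0.6314 + 12.35·0.3300 = 147.4 t (target 147.4 t)
  ZrO2: 12.35·0.6690 = 8.262 t (target 8.262 t)
  MgO: 16.10·0.9850 + 227.0·0.3182 = 88.09 t (target 88.10 t)
  K2O: 9.141·0.6810 = 6.225 t (target 6.225 t)
Mass balance on the glass: batch total minus LOI = 250.0 t (summing oxide targets gives 250.0 t; stated basis 250.0 t — differing by rounding only).
Summing the batch: Σ batch = 264.6 t; Σ batch·LOI gives LOI loss = 14.61 t; glass ÷ batch gives a yield of 94.48%.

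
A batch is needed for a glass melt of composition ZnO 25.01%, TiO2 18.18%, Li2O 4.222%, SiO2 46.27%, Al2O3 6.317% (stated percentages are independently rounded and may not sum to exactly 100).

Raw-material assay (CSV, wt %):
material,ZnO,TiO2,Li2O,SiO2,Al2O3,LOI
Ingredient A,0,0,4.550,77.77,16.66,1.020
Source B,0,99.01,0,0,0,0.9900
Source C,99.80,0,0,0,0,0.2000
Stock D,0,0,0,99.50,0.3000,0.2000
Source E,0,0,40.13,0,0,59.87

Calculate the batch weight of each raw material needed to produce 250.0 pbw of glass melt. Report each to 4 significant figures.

Batch per 250.0 pbw glass melt:
  Ingredient A: 94.02 pbw
  Source B: 45.90 pbw
  Source C: 62.65 pbw
  Stock D: 42.77 pbw
  Source E: 15.64 pbw
Total batch = 261.0 pbw; LOI loss = 10.99 pbw; yield = 95.79%

Working values are shown (rounded to 4 significant digits) when written out — each numeric step runs at full precision in every operation — every reported figure is rounded exactly once. The derived quantities (yield, LOI, totals, the five compositions, net glass mass) are recomputed at full precision from the weighed amounts at 250.0 pbw of glass as given in the problem or the answer.
The oxide mass targets at 250.0 pbw glass melt:
  ZnO: 25.01% × 250.0 = 62.52 pbw
  TiO2: 18.18% × 250.0 = 45.45 pbw
  Li2O: 4.222% × 250.0 = 10.56 pbw
  SiO2: 46.27% × 250.0 = 115.7 pbw
  Al2O3: 6.317% × 250.0 = 15.79 pbw
Sums-versus-targets review on the weights just shown, versus the basis set out (target by target, the sums agree once rounding is allowed for):
  ZnO: 62.65·0.9980 = 62.52 pbw (target 62.52 pbw)
  TiO2: 45.90·0.9901 = 45.45 pbw (target 45.45 pbw)
  Li2O: 94.02·0.04550 + 15.64·0.4013 = 10.55 pbw (target 10.56 pbw)
  SiO2: 94.02·0.7777 + 42.77·0.9950 = 115.7 pbw (target 115.7 pbw)
  Al2O3: 94.02·0.1666 + 42.77·0.003000 = 15.79 pbw (target 15.79 pbw)
Glass-mass sanity pass: batch Σ − ignition loss = 250.0 pbw (the targets, summed, come to 250.0 pbw; versus the stated basis of 250.0 pbw — a pure rounding effect).
Total batch = Σ batch = 261.0 pbw; LOI loss = Σ batch·LOI = 10.99 pbw; the yield ratio, glass ÷ batch: 95.79%.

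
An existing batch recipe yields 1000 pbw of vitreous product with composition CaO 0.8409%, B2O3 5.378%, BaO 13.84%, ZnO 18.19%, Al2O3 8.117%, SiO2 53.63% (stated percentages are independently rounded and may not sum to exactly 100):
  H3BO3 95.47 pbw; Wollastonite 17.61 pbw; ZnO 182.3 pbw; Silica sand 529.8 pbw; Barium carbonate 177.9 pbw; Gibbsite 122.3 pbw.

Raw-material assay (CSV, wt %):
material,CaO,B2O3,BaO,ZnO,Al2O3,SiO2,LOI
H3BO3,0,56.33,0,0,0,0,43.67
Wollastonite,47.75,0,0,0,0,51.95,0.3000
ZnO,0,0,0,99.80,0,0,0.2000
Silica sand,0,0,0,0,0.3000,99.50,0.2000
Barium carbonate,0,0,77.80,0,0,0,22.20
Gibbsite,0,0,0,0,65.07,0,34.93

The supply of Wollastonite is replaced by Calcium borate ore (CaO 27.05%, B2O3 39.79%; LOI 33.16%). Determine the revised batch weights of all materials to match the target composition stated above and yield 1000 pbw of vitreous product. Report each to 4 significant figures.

Revised batch per 1000 pbw vitreous product:
  H3BO3: 73.51 pbw
  Calcium borate ore: 31.09 pbw
  ZnO: 182.3 pbw
  Silica sand: 539.0 pbw
  Barium carbonate: 177.9 pbw
  Gibbsite: 122.3 pbw
Total batch = 1126 pbw; LOI loss = 126.1 pbw

The intermediate values are printed rounded off to 4 significant digits when written out — each numeric step keeps exact precision in every operation. Each reported value includes exactly one rounding. The derived quantities are re-derived from the weighed amounts at 1000 pbw of glass at exact precision (the six compositions, glass mass, LOI, totals, yield), as written in the problem or answer text.
Target masses of each oxide per 1000 pbw vitreous product:
  CaO: 0.8409% × 1000 = 8.409 pbw
  B2O3: 5.378% × 1000 = 53.78 pbw
  BaO: 13.84% × 1000 = 138.4 pbw
  ZnO: 18.19% × 1000 = 181.9 pbw
  Al2O3: 8.117% × 1000 = 81.17 pbw
  SiO2: 53.63% × 1000 = 536.3 pbw
A balance pass over the oxides, from the weights as reported, against the basis in use (oxide sums agree with the targets up to rounding of the answer):
  CaO: 31.09·0.2705 = 8.410 pbw (target 8.409 pbw)
  B2O3: 73.51·0.5633 + 31.09·0.3979 = 53.78 pbw (target 53.78 pbw)
  BaO: 177.9·0.7780 = 138.4 pbw (target 138.4 pbw)
  ZnO: 182.3·0.9980 = 181.9 pbw (target 181.9 pbw)
  Al2O3: 539.0·0.003000 + 122.3·0.6507 = 81.20 pbw (target 81.17 pbw)
  SiO2: 539.0·0.9950 = 536.3 pbw (target 536.3 pbw)
The glass-mass cross-check: the batch minus its LOI: 1000 pbw (the Σ of target masses is 1000 pbw; against the stated basis, 1000 pbw — a pure rounding effect).
Batch grand total — Σ batch = 1126 pbw; ignition loss, Σ(batch × LOI) = 126.1 pbw; yield: glass divided by total = 88.80%.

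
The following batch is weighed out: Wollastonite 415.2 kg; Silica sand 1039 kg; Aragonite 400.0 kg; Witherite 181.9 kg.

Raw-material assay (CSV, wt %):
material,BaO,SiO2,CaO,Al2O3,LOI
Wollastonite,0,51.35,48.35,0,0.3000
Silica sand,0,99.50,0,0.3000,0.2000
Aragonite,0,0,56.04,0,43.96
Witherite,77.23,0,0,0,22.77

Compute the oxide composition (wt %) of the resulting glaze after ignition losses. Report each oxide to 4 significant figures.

Rounding to 4 significant digits extends to each working value as shown; every computation maintains exact precision at all times; exactly one rounding lands on every reported value — all derived quantities are computed at exact precision (glass mass, LOI, the yield, the totals, four oxide percentages) from the weighed amounts at 1816 kg of glass, precisely as stated by the problem or answer text.
Oxide masses out of the charge:
  BaO: 181.9·0.7723 = 140.5 kg
  SiO2: 415.2·0.5135 + 1039·0.9950 = 1247 kg
  CaO: 415.2·0.4835 + 400.0·0.5604 = 424.9 kg
  Al2O3: 1039·0.003000 = 3.117 kg
LOI: 415.2·0.003000 + 1039·0.002000 + 400.0·0.4396 + 181.9·0.2277 = 220.6 kg
Net of LOI, the glass mass = 2036 − 220.6 = 1816 kg (the oxide masses sum to this)
each wt % is 100 × oxide ÷ glass

Glass mass = 1816 kg (batch 2036 − LOI 220.6).
Composition: BaO 7.738%, SiO2 68.69%, CaO 23.40%, Al2O3 0.1717%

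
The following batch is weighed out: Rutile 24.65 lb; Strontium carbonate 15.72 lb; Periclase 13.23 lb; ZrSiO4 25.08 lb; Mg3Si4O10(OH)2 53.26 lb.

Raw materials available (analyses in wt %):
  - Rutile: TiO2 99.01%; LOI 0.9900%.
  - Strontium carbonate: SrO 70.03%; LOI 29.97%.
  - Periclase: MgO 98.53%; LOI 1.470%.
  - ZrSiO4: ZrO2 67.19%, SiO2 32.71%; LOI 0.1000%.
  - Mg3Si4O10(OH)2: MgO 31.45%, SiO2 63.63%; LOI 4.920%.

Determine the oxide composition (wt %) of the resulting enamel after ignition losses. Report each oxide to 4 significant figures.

Values along the way are printed, rounded to four significant digits, between the steps. Every computation holds full precision from start to finish; exactly one rounding goes into each reported result — the derived quantities, including five oxide percentages, ignition loss, net glass mass, yield, the totals, are carried from the weighed amounts on 124.1 lb of glass at full precision as they appear in the question or the answer.
What the batch supplies per oxide:
  TiO2: 24.65·0.9901 = 24.41 lb
  SrO: 15.72·0.7003 = 11.01 lb
  ZrO2: 25.08·0.6719 = 16.85 lb
  MgO: 13.23·0.9853 + 53.26·0.3145 = 29.79 lb
  SiO2: 25.08·0.3271 + 53.26·0.6363 = 42.09 lb
LOI: 24.65·0.009900 + 15.72·0.2997 + 13.23·0.01470 + 25.08·0.001000 + 53.26·0.04920 = 7.795 lb
The glass mass, total less LOI, = 131.9 − 7.795 = 124.1 lb (matching Σ of the oxides)
percent by weight: oxide/glass ×100

Glass mass = 124.1 lb (batch 131.9 − LOI 7.795).
Composition: TiO2 19.66%, SrO 8.868%, ZrO2 13.57%, MgO 23.99%, SiO2 33.91%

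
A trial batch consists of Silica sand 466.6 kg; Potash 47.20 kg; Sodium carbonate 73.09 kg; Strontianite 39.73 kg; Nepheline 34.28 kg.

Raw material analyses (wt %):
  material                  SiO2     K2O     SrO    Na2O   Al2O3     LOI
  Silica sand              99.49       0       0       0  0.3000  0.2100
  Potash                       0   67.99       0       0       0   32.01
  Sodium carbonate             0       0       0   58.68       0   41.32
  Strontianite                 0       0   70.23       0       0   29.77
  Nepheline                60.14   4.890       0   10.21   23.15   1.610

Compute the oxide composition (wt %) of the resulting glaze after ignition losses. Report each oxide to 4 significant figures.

Full precision is held through the solve. Rounding to 4 significant digits applies to every intermediate as displayed; a single rounding yields every reported number. All derived quantities, which include net glass mass, the five compositions, totals, ignition loss, yield, are carried in full float precision, as written in problem or answer, using the weight values for 602.2 kg of glass.
Delivered oxide masses:
  SiO2: 466.6·0.9949 + 34.28·0.6014 = 484.8 kg
  K2O: 47.20·0.6799 + 34.28·0.04890 = 33.77 kg
  SrO: 39.73·0.7023 = 27.90 kg
  Na2O: 73.09·0.5868 + 34.28·0.1021 = 46.39 kg
  Al2O3: 466.6·0.003000 + 34.28·0.2315 = 9.336 kg
LOI: 466.6·0.002100 + 47.20·0.3201 + 73.09·0.4132 + 39.73·0.2977 + 34.28·0.01610 = 58.67 kg
Resulting glass, batch − LOI: 660.9 − 58.67 = 602.2 kg (= Σ oxide masses)
wt % = 100 × oxide mass / glass mass

Glass mass = 602.2 kg (batch 660.9 − LOI 58.67).
Composition: SiO2 80.51%, K2O 5.607%, SrO 4.633%, Na2O 7.703%, Al2O3 1.550%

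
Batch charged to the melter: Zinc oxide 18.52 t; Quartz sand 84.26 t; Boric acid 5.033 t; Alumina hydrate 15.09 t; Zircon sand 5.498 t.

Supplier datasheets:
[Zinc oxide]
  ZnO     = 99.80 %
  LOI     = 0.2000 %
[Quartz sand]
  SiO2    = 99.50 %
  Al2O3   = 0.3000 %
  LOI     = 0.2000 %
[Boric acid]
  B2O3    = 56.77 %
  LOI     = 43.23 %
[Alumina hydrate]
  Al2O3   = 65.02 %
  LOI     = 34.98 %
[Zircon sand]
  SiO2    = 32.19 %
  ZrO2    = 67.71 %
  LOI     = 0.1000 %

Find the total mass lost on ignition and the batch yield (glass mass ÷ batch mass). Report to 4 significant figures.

LOI loss = 7.665 t; glass = 120.7 t; yield = 94.03%

Intermediates appear with 4-significant-digit rounding within the worked lines; all arithmetic carries full precision in every operation — a single rounding completes every reported number — derived quantities, which include net glass mass, yield, five oxide percentages, LOI, the totals, are computed at exact precision, as set out in the problem or answer text, starting from the weights on 120.7 t of glass.
Material-by-material LOI:
  Zinc oxide: 18.52 × 0.002000 = 0.03704 t
  Quartz sand: 84.26 × 0.002000 = 0.1685 t
  Boric acid: 5.033 × 0.4323 = 2.176 t
  Alumina hydrate: 15.09 × 0.3498 = 5.278 t
  Zircon sand: 5.498 × 0.001000 = 0.005498 t
Total LOI = 7.665 t
Glass = batch − LOI = 128.4 − 7.665 = 120.7 t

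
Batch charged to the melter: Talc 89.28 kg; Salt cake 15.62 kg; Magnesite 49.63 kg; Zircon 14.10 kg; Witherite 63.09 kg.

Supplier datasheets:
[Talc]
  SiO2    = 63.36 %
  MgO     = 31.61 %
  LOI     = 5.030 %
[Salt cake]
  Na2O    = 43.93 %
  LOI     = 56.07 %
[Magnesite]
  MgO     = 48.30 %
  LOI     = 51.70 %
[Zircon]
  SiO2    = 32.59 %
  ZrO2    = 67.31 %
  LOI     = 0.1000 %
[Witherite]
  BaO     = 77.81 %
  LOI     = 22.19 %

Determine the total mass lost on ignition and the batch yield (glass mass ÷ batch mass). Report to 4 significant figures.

LOI loss = 52.92 kg; glass = 178.8 kg; yield = 77.16%

Each numeric step carries full precision end to end — working values are printed rounded to 4 significant digits on the page; every reported value includes exactly one rounding. Derived quantities (totals, glass mass, ignition loss, five oxide percentages, yield) are recomputed from the weighed amounts per 178.8 kg of glass at full precision, as set out in the problem or the answer.
Material-by-material LOI:
  Talc: 89.28 × 0.05030 = 4.491 kg
  Salt cake: 15.62 × 0.5607 = 8.758 kg
  Magnesite: 49.63 × 0.5170 = 25.66 kg
  Zircon: 14.10 × 0.001000 = 0.01410 kg
  Witherite: 63.09 × 0.2219 = 14.00 kg
Total LOI = 52.92 kg
Glass = batch − LOI = 231.7 − 52.92 = 178.8 kg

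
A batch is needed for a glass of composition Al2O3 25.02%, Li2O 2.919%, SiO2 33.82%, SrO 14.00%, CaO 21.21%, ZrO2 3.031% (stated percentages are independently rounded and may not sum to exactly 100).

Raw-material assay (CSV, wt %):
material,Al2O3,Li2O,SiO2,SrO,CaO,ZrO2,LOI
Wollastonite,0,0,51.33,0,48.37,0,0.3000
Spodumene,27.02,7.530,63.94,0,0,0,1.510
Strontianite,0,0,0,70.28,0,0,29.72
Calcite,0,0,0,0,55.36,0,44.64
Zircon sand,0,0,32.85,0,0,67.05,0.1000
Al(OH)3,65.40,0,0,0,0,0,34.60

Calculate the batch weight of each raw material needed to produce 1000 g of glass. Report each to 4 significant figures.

Values along the way appear rounded to 4 significant digits; all internal work runs at full precision throughout. Every reported value receives exactly one rounding — the derived quantities (glass mass, yield, six oxide percentages, totals, ignition loss) are rebuilt starting from the weights per 1000 g of glass at full precision, as given in problem or answer.
The oxide mass targets at 1000 g glass:
  Al2O3: 25.02% × 1000 = 250.2 g
  Li2O: 2.919% × 1000 = 29.19 g
  SiO2: 33.82% × 1000 = 338.2 g
  SrO: 14.00% × 1000 = 140.0 g
  CaO: 21.21% × 1000 = 212.1 g
  ZrO2: 3.031% × 1000 = 30.31 g
Sums-versus-targets review applying the batch weights above, relative to the basis at hand (every target is met by its sum net of answer rounding effects):
  Al2O3: 387.6·0.2702 + 222.4·0.6540 = 250.2 g (target 250.2 g)
  Li2O: 387.6·0.07530 = 29.19 g (target 29.19 g)
  SiO2: 147.1·0.5133 + 387.6·0.6394 + 45.21·0.3285 = 338.2 g (target 338.2 g)
  SrO: 199.2·0.7028 = 140.0 g (target 140.0 g)
  CaO: 147.1·0.4837 + 254.6·0.5536 = 212.1 g (target 212.1 g)
  ZrO2: 45.21·0.6705 = 30.31 g (target 30.31 g)
Mass balance on the glass: total charge less LOI = 1000 g (per-oxide target masses sum to 1000 g; stated basis 1000 g — gaps are rounding artifacts).
Total batch = Σ batch = 1256 g; the LOI term Σ batch·LOI equals 256.1 g; yield: glass divided by total = 79.61%.

Batch per 1000 g glass:
  Wollastonite: 147.1 g
  Spodumene: 387.6 g
  Strontianite: 199.2 g
  Calcite: 254.6 g
  Zircon sand: 45.21 g
  Al(OH)3: 222.4 g
Total batch = 1256 g; LOI loss = 256.1 g; yield = 79.61%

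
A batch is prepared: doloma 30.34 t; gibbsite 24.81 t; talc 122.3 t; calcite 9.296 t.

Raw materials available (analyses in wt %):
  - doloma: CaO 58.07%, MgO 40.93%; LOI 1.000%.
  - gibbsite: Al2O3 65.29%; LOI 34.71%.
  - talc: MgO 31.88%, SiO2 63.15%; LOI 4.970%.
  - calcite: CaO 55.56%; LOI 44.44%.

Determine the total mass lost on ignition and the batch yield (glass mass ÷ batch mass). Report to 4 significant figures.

Values along the way appear rounded to 4 significant figures in the working — each numeric step keeps full precision at every stage. A single rounding completes each reported figure. The derived quantities are computed using the weight values for 167.6 t of glass in exact precision (the four compositions, ignition loss, glass mass, the yield, the totals) as written in the problem or answer text.
Per-material ignition loss:
  doloma: 30.34 × 0.01000 = 0.3034 t
  gibbsite: 24.81 × 0.3471 = 8.612 t
  talc: 122.3 × 0.04970 = 6.078 t
  calcite: 9.296 × 0.4444 = 4.131 t
Total LOI = 19.12 t
Glass = batch − LOI = 186.7 − 19.12 = 167.6 t

LOI loss = 19.12 t; glass = 167.6 t; yield = 89.76%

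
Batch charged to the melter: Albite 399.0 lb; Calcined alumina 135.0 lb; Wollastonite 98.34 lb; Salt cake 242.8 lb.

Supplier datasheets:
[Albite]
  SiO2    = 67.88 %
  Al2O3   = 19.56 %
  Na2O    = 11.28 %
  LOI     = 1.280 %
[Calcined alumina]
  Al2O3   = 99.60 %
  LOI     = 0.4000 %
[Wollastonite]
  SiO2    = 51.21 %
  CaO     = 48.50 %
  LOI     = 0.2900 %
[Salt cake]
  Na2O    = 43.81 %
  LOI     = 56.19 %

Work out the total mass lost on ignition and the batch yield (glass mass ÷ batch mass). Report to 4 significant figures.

LOI loss = 142.4 lb; glass = 732.8 lb; yield = 83.73%

Full float precision is carried through the solve. Working values are displayed, rounded to 4 significant digits, across the worked steps — every reported result includes exactly one rounding; derived quantities are carried at full float precision (the totals, four oxide percentages, net glass mass, ignition loss, yield) starting from the weights for 732.8 lb of glass as written in question or answer.
Each material's LOI contribution:
  Albite: 399.0 × 0.01280 = 5.107 lb
  Calcined alumina: 135.0 × 0.004000 = 0.5400 lb
  Wollastonite: 98.34 × 0.002900 = 0.2852 lb
  Salt cake: 242.8 × 0.5619 = 136.4 lb
Total LOI = 142.4 lb
Glass = batch − LOI = 875.1 − 142.4 = 732.8 lb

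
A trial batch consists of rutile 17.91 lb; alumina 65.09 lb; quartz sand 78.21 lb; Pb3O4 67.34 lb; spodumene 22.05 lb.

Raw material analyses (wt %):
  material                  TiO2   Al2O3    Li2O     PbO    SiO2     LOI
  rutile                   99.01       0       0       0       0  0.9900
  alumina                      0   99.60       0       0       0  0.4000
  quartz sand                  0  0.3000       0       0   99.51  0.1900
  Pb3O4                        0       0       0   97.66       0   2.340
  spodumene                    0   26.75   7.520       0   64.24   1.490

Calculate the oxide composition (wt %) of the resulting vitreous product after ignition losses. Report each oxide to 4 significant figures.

Working values are shown rounded to 4 significant digits between the steps — all internal work runs at full precision at each step — each reported result is rounded exactly once. All derived quantities are recomputed in full precision (the totals, yield, glass mass, LOI, the five compositions) starting from the weights per 248.1 lb of glass as written in the question or the answer.
Oxide masses out of the charge:
  TiO2: 17.91·0.9901 = 17.73 lb
  Al2O3: 65.09·0.9960 + 78.21·0.003000 + 22.05·0.2675 = 70.96 lb
  Li2O: 22.05·0.07520 = 1.658 lb
  PbO: 67.34·0.9766 = 65.76 lb
  SiO2: 78.21·0.9951 + 22.05·0.6424 = 91.99 lb
LOI: 17.91·0.009900 + 65.09·0.004000 + 78.21·0.001900 + 67.34·0.02340 + 22.05·0.01490 = 2.491 lb
The glass mass, total less LOI, = 250.6 − 2.491 = 248.1 lb (= Σ oxide masses)
wt %: oxide over glass, times 100

Glass mass = 248.1 lb (batch 250.6 − LOI 2.491).
Composition: TiO2 7.147%, Al2O3 28.60%, Li2O 0.6683%, PbO 26.51%, SiO2 37.08%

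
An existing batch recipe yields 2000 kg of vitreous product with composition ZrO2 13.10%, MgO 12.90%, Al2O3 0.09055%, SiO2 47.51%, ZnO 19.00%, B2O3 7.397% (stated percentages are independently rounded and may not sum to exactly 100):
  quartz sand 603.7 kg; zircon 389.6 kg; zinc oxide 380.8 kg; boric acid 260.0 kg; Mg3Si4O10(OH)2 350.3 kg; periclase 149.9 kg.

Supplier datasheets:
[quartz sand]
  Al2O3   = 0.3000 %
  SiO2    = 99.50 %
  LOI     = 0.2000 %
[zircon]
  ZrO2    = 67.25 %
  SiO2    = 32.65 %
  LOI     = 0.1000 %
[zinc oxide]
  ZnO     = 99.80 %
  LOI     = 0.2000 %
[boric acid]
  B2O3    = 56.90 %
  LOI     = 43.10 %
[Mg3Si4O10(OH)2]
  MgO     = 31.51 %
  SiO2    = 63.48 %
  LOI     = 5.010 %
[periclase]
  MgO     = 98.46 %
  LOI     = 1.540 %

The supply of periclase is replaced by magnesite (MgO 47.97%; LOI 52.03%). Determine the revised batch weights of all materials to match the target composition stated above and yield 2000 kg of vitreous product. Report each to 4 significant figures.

Revised batch per 2000 kg vitreous product:
  quartz sand: 603.7 kg
  zircon: 389.6 kg
  zinc oxide: 380.8 kg
  boric acid: 260.0 kg
  Mg3Si4O10(OH)2: 350.3 kg
  magnesite: 307.8 kg
Total batch = 2292 kg; LOI loss = 292.1 kg

All arithmetic maintains full float precision from start to finish — values along the way are shown, rounded to four significant figures, as written; each reported number is rounded once only. All derived quantities (the totals, LOI, net glass mass, the yield, the six compositions) are rebuilt at exact precision using the weight values on 2000 kg of glass, as written in the question or the answer.
Per-oxide target masses for 2000 kg vitreous product:
  ZrO2: 13.10% × 2000 = 262.0 kg
  MgO: 12.90% × 2000 = 258.0 kg
  Al2O3: 0.09055% × 2000 = 1.811 kg
  SiO2: 47.51% × 2000 = 950.2 kg
  ZnO: 19.00% × 2000 = 380.0 kg
  B2O3: 7.397% × 2000 = 147.9 kg
Checking each oxide sum applying the batch weights above, on the stated basis (sum by sum, the targets are met modulo rounding of the values):
  ZrO2: 389.6·0.6725 = 262.0 kg (target 262.0 kg)
  MgO: 350.3·0.3151 + 307.8·0.4797 = 258.0 kg (target 258.0 kg)
  Al2O3: 603.7·0.003000 = 1.811 kg (target 1.811 kg)
  SiO2: 603.7·0.9950 + 389.6·0.3265 + 350.3·0.6348 = 950.3 kg (target 950.2 kg)
  ZnO: 380.8·0.9980 = 380.0 kg (target 380.0 kg)
  B2O3: 260.0·0.5690 = 147.9 kg (target 147.9 kg)
Glass-mass sanity pass: whole batch net of LOI = 2000 kg (the targets, summed, come to 2000 kg; the stated basis being 2000 kg — gaps are rounding artifacts).
Batch grand total — Σ batch = 2292 kg; loss to ignition Σ batch·LOI = 292.1 kg; yield, glass over the total, = 87.26%.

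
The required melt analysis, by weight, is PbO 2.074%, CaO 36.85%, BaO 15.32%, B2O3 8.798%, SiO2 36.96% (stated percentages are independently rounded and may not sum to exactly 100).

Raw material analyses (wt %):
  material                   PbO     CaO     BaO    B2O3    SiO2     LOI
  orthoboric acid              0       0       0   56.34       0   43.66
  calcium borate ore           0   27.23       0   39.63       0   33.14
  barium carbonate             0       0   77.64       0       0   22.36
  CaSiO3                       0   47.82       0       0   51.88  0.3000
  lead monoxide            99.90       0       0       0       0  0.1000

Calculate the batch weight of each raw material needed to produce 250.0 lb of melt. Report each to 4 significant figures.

Batch per 250.0 lb melt:
  orthoboric acid: 21.07 lb
  calcium borate ore: 25.55 lb
  barium carbonate: 49.33 lb
  CaSiO3: 178.1 lb
  lead monoxide: 5.190 lb
Total batch = 279.2 lb; LOI loss = 29.24 lb; yield = 89.53%

Values along the way are shown, rounded to 4 significant digits, within the worked lines. All arithmetic keeps full float precision in all steps. Exactly one rounding lands on every reported number — the derived quantities, including LOI, glass mass, the five compositions, the totals, the yield, are recomputed from the weighed amounts at 250.0 lb of glass at exact precision, exactly as printed in problem or answer.
Per-oxide target masses for 250.0 lb melt:
  PbO: 2.074% × 250.0 = 5.185 lb
  CaO: 36.85% × 250.0 = 92.12 lb
  BaO: 15.32% × 250.0 = 38.30 lb
  B2O3: 8.798% × 250.0 = 22.00 lb
  SiO2: 36.96% × 250.0 = 92.40 lb
Mass-balance tally per oxide on the weights just shown, under the basis named above (delivered sums recover each target within answer rounding):
  PbO: 5.190·0.9990 = 5.185 lb (target 5.185 lb)
  CaO: 25.55·0.2723 + 178.1·0.4782 = 92.12 lb (target 92.12 lb)
  BaO: 49.33·0.7764 = 38.30 lb (target 38.30 lb)
  B2O3: 21.07·0.5634 + 25.55·0.3963 = 22.00 lb (target 22.00 lb)
  SiO2: 178.1·0.5188 = 92.40 lb (target 92.40 lb)
Glass-mass sanity pass: the batch minus its LOI: 250.0 lb (oxide target masses add up to 250.0 lb; basis as stated: 250.0 lb — any gap is answer rounding).
Summing the batch: Σ batch = 279.2 lb; LOI removed, Σ of batch·LOI: 29.24 lb; yield: glass divided by total = 89.53%.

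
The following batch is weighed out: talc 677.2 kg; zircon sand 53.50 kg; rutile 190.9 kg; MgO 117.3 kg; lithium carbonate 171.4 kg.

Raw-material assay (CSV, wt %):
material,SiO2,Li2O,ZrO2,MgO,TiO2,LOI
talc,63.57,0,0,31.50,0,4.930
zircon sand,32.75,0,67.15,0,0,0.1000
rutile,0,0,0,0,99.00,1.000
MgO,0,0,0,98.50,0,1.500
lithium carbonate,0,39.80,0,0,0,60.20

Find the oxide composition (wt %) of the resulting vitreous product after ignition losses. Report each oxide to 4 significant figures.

Glass mass = 1070 kg (batch 1210 − LOI 140.3).
Composition: SiO2 41.87%, Li2O 6.375%, ZrO2 3.357%, MgO 30.73%, TiO2 17.66%

Exact precision is kept all the way through. Rounding to 4 significant figures extends to each intermediate as shown. Each reported number takes a single rounding; derived quantities (net glass mass, the yield, ignition loss, the five compositions, the totals) are recomputed using the weight values for 1070 kg of glass in full float precision, as quoted within the question or the answer.
What the batch supplies per oxide:
  SiO2: 677.2·0.6357 + 53.50·0.3275 = 448.0 kg
  Li2O: 171.4·0.3980 = 68.22 kg
  ZrO2: 53.50·0.6715 = 35.93 kg
  MgO: 677.2·0.3150 + 117.3·0.9850 = 328.9 kg
  TiO2: 190.9·0.9900 = 189.0 kg
LOI: 677.2·0.04930 + 53.50·0.001000 + 190.9·0.01000 + 117.3·0.01500 + 171.4·0.6020 = 140.3 kg
The glass mass, total less LOI, = 1210 − 140.3 = 1070 kg (matching Σ of the oxides)
wt %: oxide over glass, times 100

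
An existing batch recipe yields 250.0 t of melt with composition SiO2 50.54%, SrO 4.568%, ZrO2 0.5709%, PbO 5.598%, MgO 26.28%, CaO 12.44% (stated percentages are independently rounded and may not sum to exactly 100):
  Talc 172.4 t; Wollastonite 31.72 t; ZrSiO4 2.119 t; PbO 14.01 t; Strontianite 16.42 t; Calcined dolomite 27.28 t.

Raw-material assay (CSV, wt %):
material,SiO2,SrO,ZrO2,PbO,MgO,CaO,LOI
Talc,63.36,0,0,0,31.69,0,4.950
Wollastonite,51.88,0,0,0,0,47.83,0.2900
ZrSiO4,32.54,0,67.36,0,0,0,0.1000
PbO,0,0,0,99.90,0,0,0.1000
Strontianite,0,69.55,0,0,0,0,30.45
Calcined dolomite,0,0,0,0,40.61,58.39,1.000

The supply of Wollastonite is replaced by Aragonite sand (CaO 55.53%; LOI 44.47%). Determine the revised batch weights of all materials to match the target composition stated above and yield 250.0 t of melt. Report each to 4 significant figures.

Values along the way are shown, rounded to four significant digits, in the working — the working math holds full precision throughout; each reported result is rounded just once; all derived quantities are recomputed from the batch weights on 250.0 t of glass in full precision (the totals, yield, net glass mass, six oxide percentages, ignition loss), as quoted within the problem or the answer.
Target oxide masses per 250.0 t melt:
  SiO2: 50.54% × 250.0 = 126.4 t
  SrO: 4.568% × 250.0 = 11.42 t
  ZrO2: 0.5709% × 250.0 = 1.427 t
  PbO: 5.598% × 250.0 = 14.00 t
  MgO: 26.28% × 250.0 = 65.70 t
  CaO: 12.44% × 250.0 = 31.10 t
Per-oxide balance check with the batch weights as given, versus the basis set out (sum by sum, the targets are met once rounding is allowed for):
  SiO2: 198.3·0.6336 + 2.119·0.3254 = 126.3 t (target 126.4 t)
  SrO: 16.42·0.6955 = 11.42 t (target 11.42 t)
  ZrO2: 2.119·0.6736 = 1.427 t (target 1.427 t)
  PbO: 14.01·0.9990 = 14.00 t (target 14.00 t)
  MgO: 198.3·0.3169 + 7.018·0.4061 = 65.69 t (target 65.70 t)
  CaO: 48.63·0.5553 + 7.018·0.5839 = 31.10 t (target 31.10 t)
The glass-mass cross-check: whole batch net of LOI = 250.0 t (the Σ of target masses is 250.0 t; with the basis standing at 250.0 t — rounding explains the deltas).
Whole-batch sum: Σ batch = 286.5 t; Σ batch·LOI gives LOI loss = 36.53 t; yield: glass divided by total = 87.25%.

Revised batch per 250.0 t melt:
  Talc: 198.3 t
  Aragonite sand: 48.63 t
  ZrSiO4: 2.119 t
  PbO: 14.01 t
  Strontianite: 16.42 t
  Calcined dolomite: 7.018 t
Total batch = 286.5 t; LOI loss = 36.53 t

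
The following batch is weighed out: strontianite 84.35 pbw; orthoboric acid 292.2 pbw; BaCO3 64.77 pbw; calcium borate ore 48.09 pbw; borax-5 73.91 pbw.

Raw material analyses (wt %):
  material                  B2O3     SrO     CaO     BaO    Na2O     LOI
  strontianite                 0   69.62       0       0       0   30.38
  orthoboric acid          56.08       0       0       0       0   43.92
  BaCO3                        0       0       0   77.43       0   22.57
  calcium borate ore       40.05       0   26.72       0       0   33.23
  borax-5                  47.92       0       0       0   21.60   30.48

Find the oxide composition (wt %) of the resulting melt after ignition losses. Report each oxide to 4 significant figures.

All internal work keeps exact precision in all steps. Mid-chain values are shown (rounded to four significant figures) across the worked steps — each reported number receives exactly one rounding. Derived quantities are re-derived from the batch weights on 356.2 pbw of glass at exact precision (totals, the five compositions, net glass mass, ignition loss, the yield) as set out in the problem or answer text.
Delivered oxide masses:
  B2O3: 292.2·0.5608 + 48.09·0.4005 + 73.91·0.4792 = 218.5 pbw
  SrO: 84.35·0.6962 = 58.72 pbw
  CaO: 48.09·0.2672 = 12.85 pbw
  BaO: 64.77·0.7743 = 50.15 pbw
  Na2O: 73.91·0.2160 = 15.96 pbw
LOI: 84.35·0.3038 + 292.2·0.4392 + 64.77·0.2257 + 48.09·0.3323 + 73.91·0.3048 = 207.1 pbw
Glass mass = batch − LOI = 563.3 − 207.1 = 356.2 pbw (the oxide masses sum to this)
each wt % is 100 × oxide ÷ glass

Glass mass = 356.2 pbw (batch 563.3 − LOI 207.1).
Composition: B2O3 61.35%, SrO 16.48%, CaO 3.607%, BaO 14.08%, Na2O 4.481%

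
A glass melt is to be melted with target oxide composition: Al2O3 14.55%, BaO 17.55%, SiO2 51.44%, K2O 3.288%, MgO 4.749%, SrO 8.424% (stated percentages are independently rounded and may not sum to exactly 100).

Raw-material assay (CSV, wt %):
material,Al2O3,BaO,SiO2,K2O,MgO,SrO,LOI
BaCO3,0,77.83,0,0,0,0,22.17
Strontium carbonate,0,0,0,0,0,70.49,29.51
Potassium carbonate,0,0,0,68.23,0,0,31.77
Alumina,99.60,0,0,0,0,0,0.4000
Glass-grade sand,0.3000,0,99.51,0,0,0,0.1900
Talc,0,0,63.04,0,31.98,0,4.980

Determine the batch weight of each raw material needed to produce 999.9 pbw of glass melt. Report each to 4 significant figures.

Full float precision is kept in all steps. Working values are displayed rounded to 4 significant figures at each printed step — each reported result is rounded exactly once — the derived quantities are carried at exact precision (the six compositions, glass mass, ignition loss, the yield, totals) from the batch weights for 999.9 pbw of glass as they appear in the question or the answer.
Oxide mass targets, per 999.9 pbw glass melt:
  Al2O3: 14.55% × 999.9 = 145.5 pbw
  BaO: 17.55% × 999.9 = 175.5 pbw
  SiO2: 51.44% × 999.9 = 514.3 pbw
  K2O: 3.288% × 999.9 = 32.88 pbw
  MgO: 4.749% × 999.9 = 47.49 pbw
  SrO: 8.424% × 999.9 = 84.23 pbw
A balance pass over the oxides, per the reported batch figures, for the quoted basis mass (every target is met by its sum given rounding of the digits):
  Al2O3: 144.8·0.9960 + 422.8·0.003000 = 145.5 pbw (target 145.5 pbw)
  BaO: 225.5·0.7783 = 175.5 pbw (target 175.5 pbw)
  SiO2: 422.8·0.9951 + 148.5·0.6304 = 514.3 pbw (target 514.3 pbw)
  K2O: 48.19·0.6823 = 32.88 pbw (target 32.88 pbw)
  MgO: 148.5·0.3198 = 47.49 pbw (target 47.49 pbw)
  SrO: 119.5·0.7049 = 84.24 pbw (target 84.23 pbw)
Glass-mass bookkeeping: Σ batch − LOI loss = 999.9 pbw (the Σ of target masses is 999.9 pbw; basis as stated: 999.9 pbw — gaps are rounding artifacts).
Adding the batch up: Σ batch = 1109 pbw; ignition loss, Σ(batch × LOI) = 109.3 pbw; glass ÷ batch gives a yield of 90.14%.

Batch per 999.9 pbw glass melt:
  BaCO3: 225.5 pbw
  Strontium carbonate: 119.5 pbw
  Potassium carbonate: 48.19 pbw
  Alumina: 144.8 pbw
  Glass-grade sand: 422.8 pbw
  Talc: 148.5 pbw
Total batch = 1109 pbw; LOI loss = 109.3 pbw; yield = 90.14%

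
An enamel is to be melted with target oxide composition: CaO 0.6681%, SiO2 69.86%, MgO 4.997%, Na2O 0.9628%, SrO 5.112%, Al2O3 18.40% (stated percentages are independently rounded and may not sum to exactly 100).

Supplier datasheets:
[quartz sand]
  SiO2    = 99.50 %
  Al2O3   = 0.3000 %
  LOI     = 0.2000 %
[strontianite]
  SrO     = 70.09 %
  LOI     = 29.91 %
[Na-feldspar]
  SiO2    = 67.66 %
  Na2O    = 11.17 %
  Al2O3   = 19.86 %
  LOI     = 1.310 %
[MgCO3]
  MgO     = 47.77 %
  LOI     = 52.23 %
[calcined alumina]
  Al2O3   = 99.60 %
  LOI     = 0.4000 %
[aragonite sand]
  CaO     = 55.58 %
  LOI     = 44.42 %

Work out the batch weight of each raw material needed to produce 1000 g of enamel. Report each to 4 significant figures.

The intermediate values are shown (rounded to 4 significant figures) between the steps; the whole derivation keeps exact precision all the way through. Every reported figure is rounded a single time; derived quantities are computed from the batch weights per 1000 g of glass at full float precision (LOI, six oxide percentages, yield, glass mass, totals), precisely as stated by either problem or answer.
The oxide mass targets at 1000 g enamel:
  CaO: 0.6681% × 1000 = 6.681 g
  SiO2: 69.86% × 1000 = 698.6 g
  MgO: 4.997% × 1000 = 49.97 g
  Na2O: 0.9628% × 1000 = 9.628 g
  SrO: 5.112% × 1000 = 51.12 g
  Al2O3: 18.40% × 1000 = 184.0 g
Balance tally, oxide-wise, given the weights on record, against the basis in use (sum by sum, the targets are met up to rounding of the answer):
  CaO: 12.02·0.5558 = 6.681 g (target 6.681 g)
  SiO2: 643.5·0.9950 + 86.20·0.6766 = 698.6 g (target 698.6 g)
  MgO: 104.6·0.4777 = 49.97 g (target 49.97 g)
  Na2O: 86.20·0.1117 = 9.629 g (target 9.628 g)
  SrO: 72.93·0.7009 = 51.12 g (target 51.12 g)
  Al2O3: 643.5·0.003000 + 86.20·0.1986 + 165.6·0.9960 = 184.0 g (target 184.0 g)
Glass mass check: batch Σ − ignition loss = 1000 g (the targets, summed, come to 1000 g; stated basis 1000 g — gaps are rounding artifacts).
Whole-batch sum: Σ batch = 1085 g; the LOI term Σ batch·LOI equals 84.86 g; yield = glass ÷ total batch = 92.18%.

Batch per 1000 g enamel:
  quartz sand: 643.5 g
  strontianite: 72.93 g
  Na-feldspar: 86.20 g
  MgCO3: 104.6 g
  calcined alumina: 165.6 g
  aragonite sand: 12.02 g
Total batch = 1085 g; LOI loss = 84.86 g; yield = 92.18%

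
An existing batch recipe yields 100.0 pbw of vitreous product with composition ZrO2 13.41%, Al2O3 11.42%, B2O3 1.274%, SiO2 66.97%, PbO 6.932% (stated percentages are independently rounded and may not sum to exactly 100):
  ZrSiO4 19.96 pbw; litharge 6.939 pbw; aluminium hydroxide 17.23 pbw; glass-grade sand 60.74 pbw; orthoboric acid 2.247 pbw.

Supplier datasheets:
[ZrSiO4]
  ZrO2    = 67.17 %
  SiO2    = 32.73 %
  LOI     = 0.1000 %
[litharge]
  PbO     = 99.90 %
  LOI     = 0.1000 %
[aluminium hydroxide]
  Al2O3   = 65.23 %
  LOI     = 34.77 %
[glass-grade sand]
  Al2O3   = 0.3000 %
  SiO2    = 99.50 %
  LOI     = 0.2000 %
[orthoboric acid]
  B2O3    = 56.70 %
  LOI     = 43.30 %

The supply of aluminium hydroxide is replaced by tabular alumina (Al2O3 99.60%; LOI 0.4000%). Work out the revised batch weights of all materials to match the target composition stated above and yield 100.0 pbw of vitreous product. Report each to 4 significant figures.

The whole derivation runs at full float precision in all steps — values along the way appear, rounded to four significant figures, alongside each step; each reported result sees exactly one rounding. All derived quantities, including the yield, glass mass, LOI, the totals, five oxide percentages, are carried starting from the weights on 100.0 pbw of glass at exact precision, exactly as printed in the problem or the answer.
Oxide mass targets, per 100.0 pbw vitreous product:
  ZrO2: 13.41% × 100.0 = 13.41 pbw
  Al2O3: 11.42% × 100.0 = 11.42 pbw
  B2O3: 1.274% × 100.0 = 1.274 pbw
  SiO2: 66.97% × 100.0 = 66.97 pbw
  PbO: 6.932% × 100.0 = 6.932 pbw
Balance tally, oxide-wise, per the reported batch figures, relative to the basis at hand (sums match the target masses modulo rounding of the values):
  ZrO2: 19.96·0.6717 = 13.41 pbw (target 13.41 pbw)
  Al2O3: 11.28·0.9960 + 60.74·0.003000 = 11.42 pbw (target 11.42 pbw)
  B2O3: 2.247·0.5670 = 1.274 pbw (target 1.274 pbw)
  SiO2: 19.96·0.3273 + 60.74·0.9950 = 66.97 pbw (target 66.97 pbw)
  PbO: 6.939·0.9990 = 6.932 pbw (target 6.932 pbw)
Glass-mass closure: total charge less LOI = 100.0 pbw (oxide target masses add up to 100.0 pbw; against the stated basis, 100.0 pbw — any gap is answer rounding).
Batch total: Σ batch = 101.2 pbw; the LOI term Σ batch·LOI equals 1.166 pbw; glass ÷ batch gives a yield of 98.85%.

Revised batch per 100.0 pbw vitreous product:
  ZrSiO4: 19.96 pbw
  litharge: 6.939 pbw
  tabular alumina: 11.28 pbw
  glass-grade sand: 60.74 pbw
  orthoboric acid: 2.247 pbw
Total batch = 101.2 pbw; LOI loss = 1.166 pbw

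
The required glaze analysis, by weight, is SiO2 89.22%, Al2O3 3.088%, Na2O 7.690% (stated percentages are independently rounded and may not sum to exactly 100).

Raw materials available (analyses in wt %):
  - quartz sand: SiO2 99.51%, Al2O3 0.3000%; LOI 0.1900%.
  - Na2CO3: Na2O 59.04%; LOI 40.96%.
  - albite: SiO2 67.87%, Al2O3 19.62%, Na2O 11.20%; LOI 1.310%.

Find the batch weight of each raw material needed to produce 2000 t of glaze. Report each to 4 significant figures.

Batch per 2000 t glaze:
  quartz sand: 1595 t
  Na2CO3: 205.4 t
  albite: 290.4 t
Total batch = 2091 t; LOI loss = 90.97 t; yield = 95.65%

The intermediate values appear with 4-significant-digit rounding in the working; the working math maintains exact precision in every operation; every reported number undergoes a single rounding; the derived quantities are carried in full float precision (the three compositions, glass mass, the yield, totals, ignition loss) from the batch weights per 2000 t of glass exactly as shown in question or answer.
Target masses of each oxide per 2000 t glaze:
  SiO2: 89.22% × 2000 = 1784 t
  Al2O3: 3.088% × 2000 = 61.76 t
  Na2O: 7.690% × 2000 = 153.8 t
Verifying the oxide balance applying the batch weights above, on the stated basis (every target is met by its sum inside rounding margins):
  SiO2: 1595·0.9951 + 290.4·0.6787 = 1784 t (target 1784 t)
  Al2O3: 1595·0.003000 + 290.4·0.1962 = 61.76 t (target 61.76 t)
  Na2O: 205.4·0.5904 + 290.4·0.1120 = 153.8 t (target 153.8 t)
Glass-mass sanity pass: net batch after ignition = 2000 t (targets for the oxides total 2000 t; basis as stated: 2000 t — any gap is answer rounding).
Total batch = Σ batch = 2091 t; ignition loss, Σ(batch × LOI) = 90.97 t; as yield: glass ÷ batch → 95.65%.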